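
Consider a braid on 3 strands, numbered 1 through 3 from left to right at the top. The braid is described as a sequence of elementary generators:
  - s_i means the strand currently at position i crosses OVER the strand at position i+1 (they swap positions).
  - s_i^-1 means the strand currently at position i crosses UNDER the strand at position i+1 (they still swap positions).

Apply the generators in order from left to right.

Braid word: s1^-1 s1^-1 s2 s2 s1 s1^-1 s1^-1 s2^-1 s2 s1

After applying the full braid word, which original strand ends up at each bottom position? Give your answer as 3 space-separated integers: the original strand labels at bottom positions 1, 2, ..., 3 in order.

Answer: 1 2 3

Derivation:
Gen 1 (s1^-1): strand 1 crosses under strand 2. Perm now: [2 1 3]
Gen 2 (s1^-1): strand 2 crosses under strand 1. Perm now: [1 2 3]
Gen 3 (s2): strand 2 crosses over strand 3. Perm now: [1 3 2]
Gen 4 (s2): strand 3 crosses over strand 2. Perm now: [1 2 3]
Gen 5 (s1): strand 1 crosses over strand 2. Perm now: [2 1 3]
Gen 6 (s1^-1): strand 2 crosses under strand 1. Perm now: [1 2 3]
Gen 7 (s1^-1): strand 1 crosses under strand 2. Perm now: [2 1 3]
Gen 8 (s2^-1): strand 1 crosses under strand 3. Perm now: [2 3 1]
Gen 9 (s2): strand 3 crosses over strand 1. Perm now: [2 1 3]
Gen 10 (s1): strand 2 crosses over strand 1. Perm now: [1 2 3]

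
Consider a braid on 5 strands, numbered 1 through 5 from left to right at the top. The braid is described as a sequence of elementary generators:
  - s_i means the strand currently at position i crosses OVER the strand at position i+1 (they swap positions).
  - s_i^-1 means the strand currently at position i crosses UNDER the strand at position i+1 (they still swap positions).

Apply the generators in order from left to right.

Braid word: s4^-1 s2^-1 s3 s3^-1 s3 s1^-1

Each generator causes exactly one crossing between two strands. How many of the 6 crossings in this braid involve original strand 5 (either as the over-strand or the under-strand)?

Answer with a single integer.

Gen 1: crossing 4x5. Involves strand 5? yes. Count so far: 1
Gen 2: crossing 2x3. Involves strand 5? no. Count so far: 1
Gen 3: crossing 2x5. Involves strand 5? yes. Count so far: 2
Gen 4: crossing 5x2. Involves strand 5? yes. Count so far: 3
Gen 5: crossing 2x5. Involves strand 5? yes. Count so far: 4
Gen 6: crossing 1x3. Involves strand 5? no. Count so far: 4

Answer: 4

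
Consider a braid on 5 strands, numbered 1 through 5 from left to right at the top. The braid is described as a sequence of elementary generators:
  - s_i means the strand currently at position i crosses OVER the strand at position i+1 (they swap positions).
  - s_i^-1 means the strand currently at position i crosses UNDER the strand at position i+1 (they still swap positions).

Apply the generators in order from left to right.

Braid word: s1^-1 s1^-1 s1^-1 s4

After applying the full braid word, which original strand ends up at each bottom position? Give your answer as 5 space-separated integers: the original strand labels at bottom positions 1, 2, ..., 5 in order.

Gen 1 (s1^-1): strand 1 crosses under strand 2. Perm now: [2 1 3 4 5]
Gen 2 (s1^-1): strand 2 crosses under strand 1. Perm now: [1 2 3 4 5]
Gen 3 (s1^-1): strand 1 crosses under strand 2. Perm now: [2 1 3 4 5]
Gen 4 (s4): strand 4 crosses over strand 5. Perm now: [2 1 3 5 4]

Answer: 2 1 3 5 4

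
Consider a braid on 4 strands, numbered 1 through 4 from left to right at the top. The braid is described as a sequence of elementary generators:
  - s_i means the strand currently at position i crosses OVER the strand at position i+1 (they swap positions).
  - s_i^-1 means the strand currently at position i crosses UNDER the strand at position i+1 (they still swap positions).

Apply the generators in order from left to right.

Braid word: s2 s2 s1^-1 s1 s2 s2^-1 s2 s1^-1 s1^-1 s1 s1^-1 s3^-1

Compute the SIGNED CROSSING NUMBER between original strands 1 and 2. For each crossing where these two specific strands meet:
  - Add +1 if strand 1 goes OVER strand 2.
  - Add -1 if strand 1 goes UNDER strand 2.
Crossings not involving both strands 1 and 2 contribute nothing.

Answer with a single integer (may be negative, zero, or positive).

Gen 1: crossing 2x3. Both 1&2? no. Sum: 0
Gen 2: crossing 3x2. Both 1&2? no. Sum: 0
Gen 3: 1 under 2. Both 1&2? yes. Contrib: -1. Sum: -1
Gen 4: 2 over 1. Both 1&2? yes. Contrib: -1. Sum: -2
Gen 5: crossing 2x3. Both 1&2? no. Sum: -2
Gen 6: crossing 3x2. Both 1&2? no. Sum: -2
Gen 7: crossing 2x3. Both 1&2? no. Sum: -2
Gen 8: crossing 1x3. Both 1&2? no. Sum: -2
Gen 9: crossing 3x1. Both 1&2? no. Sum: -2
Gen 10: crossing 1x3. Both 1&2? no. Sum: -2
Gen 11: crossing 3x1. Both 1&2? no. Sum: -2
Gen 12: crossing 2x4. Both 1&2? no. Sum: -2

Answer: -2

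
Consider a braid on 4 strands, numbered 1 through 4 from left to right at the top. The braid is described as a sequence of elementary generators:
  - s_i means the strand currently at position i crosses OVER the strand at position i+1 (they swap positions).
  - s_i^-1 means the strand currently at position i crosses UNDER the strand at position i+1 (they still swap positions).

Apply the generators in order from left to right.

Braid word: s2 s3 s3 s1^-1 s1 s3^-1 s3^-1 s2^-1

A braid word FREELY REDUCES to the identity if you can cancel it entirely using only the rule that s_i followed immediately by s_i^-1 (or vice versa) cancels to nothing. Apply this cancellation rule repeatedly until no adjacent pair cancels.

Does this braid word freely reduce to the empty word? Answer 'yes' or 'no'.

Answer: yes

Derivation:
Gen 1 (s2): push. Stack: [s2]
Gen 2 (s3): push. Stack: [s2 s3]
Gen 3 (s3): push. Stack: [s2 s3 s3]
Gen 4 (s1^-1): push. Stack: [s2 s3 s3 s1^-1]
Gen 5 (s1): cancels prior s1^-1. Stack: [s2 s3 s3]
Gen 6 (s3^-1): cancels prior s3. Stack: [s2 s3]
Gen 7 (s3^-1): cancels prior s3. Stack: [s2]
Gen 8 (s2^-1): cancels prior s2. Stack: []
Reduced word: (empty)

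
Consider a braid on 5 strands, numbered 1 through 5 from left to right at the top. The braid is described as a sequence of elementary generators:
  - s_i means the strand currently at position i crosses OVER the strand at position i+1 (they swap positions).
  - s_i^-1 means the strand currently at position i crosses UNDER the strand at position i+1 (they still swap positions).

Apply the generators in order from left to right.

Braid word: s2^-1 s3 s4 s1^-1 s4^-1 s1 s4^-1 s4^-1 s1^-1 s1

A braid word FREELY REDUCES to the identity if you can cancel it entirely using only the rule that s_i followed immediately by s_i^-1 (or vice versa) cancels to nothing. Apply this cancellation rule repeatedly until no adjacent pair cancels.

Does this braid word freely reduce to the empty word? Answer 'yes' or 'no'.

Answer: no

Derivation:
Gen 1 (s2^-1): push. Stack: [s2^-1]
Gen 2 (s3): push. Stack: [s2^-1 s3]
Gen 3 (s4): push. Stack: [s2^-1 s3 s4]
Gen 4 (s1^-1): push. Stack: [s2^-1 s3 s4 s1^-1]
Gen 5 (s4^-1): push. Stack: [s2^-1 s3 s4 s1^-1 s4^-1]
Gen 6 (s1): push. Stack: [s2^-1 s3 s4 s1^-1 s4^-1 s1]
Gen 7 (s4^-1): push. Stack: [s2^-1 s3 s4 s1^-1 s4^-1 s1 s4^-1]
Gen 8 (s4^-1): push. Stack: [s2^-1 s3 s4 s1^-1 s4^-1 s1 s4^-1 s4^-1]
Gen 9 (s1^-1): push. Stack: [s2^-1 s3 s4 s1^-1 s4^-1 s1 s4^-1 s4^-1 s1^-1]
Gen 10 (s1): cancels prior s1^-1. Stack: [s2^-1 s3 s4 s1^-1 s4^-1 s1 s4^-1 s4^-1]
Reduced word: s2^-1 s3 s4 s1^-1 s4^-1 s1 s4^-1 s4^-1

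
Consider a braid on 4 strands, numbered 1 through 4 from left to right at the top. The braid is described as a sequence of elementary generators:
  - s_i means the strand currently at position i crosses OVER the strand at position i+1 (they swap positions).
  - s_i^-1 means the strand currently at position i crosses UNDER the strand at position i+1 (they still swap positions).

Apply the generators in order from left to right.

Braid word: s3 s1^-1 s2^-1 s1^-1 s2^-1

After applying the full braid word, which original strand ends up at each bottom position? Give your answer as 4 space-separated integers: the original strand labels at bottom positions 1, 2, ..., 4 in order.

Answer: 4 1 2 3

Derivation:
Gen 1 (s3): strand 3 crosses over strand 4. Perm now: [1 2 4 3]
Gen 2 (s1^-1): strand 1 crosses under strand 2. Perm now: [2 1 4 3]
Gen 3 (s2^-1): strand 1 crosses under strand 4. Perm now: [2 4 1 3]
Gen 4 (s1^-1): strand 2 crosses under strand 4. Perm now: [4 2 1 3]
Gen 5 (s2^-1): strand 2 crosses under strand 1. Perm now: [4 1 2 3]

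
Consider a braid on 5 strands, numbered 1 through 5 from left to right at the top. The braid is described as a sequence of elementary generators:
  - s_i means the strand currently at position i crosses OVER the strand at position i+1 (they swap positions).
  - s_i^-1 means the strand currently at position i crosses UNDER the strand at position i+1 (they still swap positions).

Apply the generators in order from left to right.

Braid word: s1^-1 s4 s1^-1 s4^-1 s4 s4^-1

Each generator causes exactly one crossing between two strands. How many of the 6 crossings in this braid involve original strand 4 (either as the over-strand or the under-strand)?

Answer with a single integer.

Gen 1: crossing 1x2. Involves strand 4? no. Count so far: 0
Gen 2: crossing 4x5. Involves strand 4? yes. Count so far: 1
Gen 3: crossing 2x1. Involves strand 4? no. Count so far: 1
Gen 4: crossing 5x4. Involves strand 4? yes. Count so far: 2
Gen 5: crossing 4x5. Involves strand 4? yes. Count so far: 3
Gen 6: crossing 5x4. Involves strand 4? yes. Count so far: 4

Answer: 4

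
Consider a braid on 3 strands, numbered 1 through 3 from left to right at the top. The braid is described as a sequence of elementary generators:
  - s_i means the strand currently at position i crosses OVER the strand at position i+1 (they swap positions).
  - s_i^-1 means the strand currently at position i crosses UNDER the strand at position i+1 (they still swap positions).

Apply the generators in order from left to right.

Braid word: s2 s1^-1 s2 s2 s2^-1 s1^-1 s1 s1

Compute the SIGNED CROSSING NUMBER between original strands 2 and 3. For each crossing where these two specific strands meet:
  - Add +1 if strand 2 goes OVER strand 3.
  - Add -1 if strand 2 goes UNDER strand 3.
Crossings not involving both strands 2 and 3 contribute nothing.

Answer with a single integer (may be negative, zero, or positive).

Gen 1: 2 over 3. Both 2&3? yes. Contrib: +1. Sum: 1
Gen 2: crossing 1x3. Both 2&3? no. Sum: 1
Gen 3: crossing 1x2. Both 2&3? no. Sum: 1
Gen 4: crossing 2x1. Both 2&3? no. Sum: 1
Gen 5: crossing 1x2. Both 2&3? no. Sum: 1
Gen 6: 3 under 2. Both 2&3? yes. Contrib: +1. Sum: 2
Gen 7: 2 over 3. Both 2&3? yes. Contrib: +1. Sum: 3
Gen 8: 3 over 2. Both 2&3? yes. Contrib: -1. Sum: 2

Answer: 2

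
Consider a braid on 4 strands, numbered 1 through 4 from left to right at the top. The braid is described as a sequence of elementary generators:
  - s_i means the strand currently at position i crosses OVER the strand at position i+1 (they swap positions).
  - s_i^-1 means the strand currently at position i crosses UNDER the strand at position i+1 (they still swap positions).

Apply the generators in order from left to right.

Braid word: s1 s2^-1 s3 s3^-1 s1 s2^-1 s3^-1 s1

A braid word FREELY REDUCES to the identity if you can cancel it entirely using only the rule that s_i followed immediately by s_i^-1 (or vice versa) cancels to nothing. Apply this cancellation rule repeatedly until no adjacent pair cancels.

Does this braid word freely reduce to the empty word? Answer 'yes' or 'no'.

Answer: no

Derivation:
Gen 1 (s1): push. Stack: [s1]
Gen 2 (s2^-1): push. Stack: [s1 s2^-1]
Gen 3 (s3): push. Stack: [s1 s2^-1 s3]
Gen 4 (s3^-1): cancels prior s3. Stack: [s1 s2^-1]
Gen 5 (s1): push. Stack: [s1 s2^-1 s1]
Gen 6 (s2^-1): push. Stack: [s1 s2^-1 s1 s2^-1]
Gen 7 (s3^-1): push. Stack: [s1 s2^-1 s1 s2^-1 s3^-1]
Gen 8 (s1): push. Stack: [s1 s2^-1 s1 s2^-1 s3^-1 s1]
Reduced word: s1 s2^-1 s1 s2^-1 s3^-1 s1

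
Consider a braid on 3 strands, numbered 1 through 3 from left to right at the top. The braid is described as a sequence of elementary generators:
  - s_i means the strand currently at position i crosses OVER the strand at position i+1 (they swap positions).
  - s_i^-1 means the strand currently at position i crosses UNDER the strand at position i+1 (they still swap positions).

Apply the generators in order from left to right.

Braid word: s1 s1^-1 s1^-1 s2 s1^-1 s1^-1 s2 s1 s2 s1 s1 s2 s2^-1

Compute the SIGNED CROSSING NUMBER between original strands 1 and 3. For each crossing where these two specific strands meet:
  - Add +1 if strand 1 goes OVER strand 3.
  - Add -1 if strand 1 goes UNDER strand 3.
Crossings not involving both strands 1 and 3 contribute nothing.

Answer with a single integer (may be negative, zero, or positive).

Answer: 0

Derivation:
Gen 1: crossing 1x2. Both 1&3? no. Sum: 0
Gen 2: crossing 2x1. Both 1&3? no. Sum: 0
Gen 3: crossing 1x2. Both 1&3? no. Sum: 0
Gen 4: 1 over 3. Both 1&3? yes. Contrib: +1. Sum: 1
Gen 5: crossing 2x3. Both 1&3? no. Sum: 1
Gen 6: crossing 3x2. Both 1&3? no. Sum: 1
Gen 7: 3 over 1. Both 1&3? yes. Contrib: -1. Sum: 0
Gen 8: crossing 2x1. Both 1&3? no. Sum: 0
Gen 9: crossing 2x3. Both 1&3? no. Sum: 0
Gen 10: 1 over 3. Both 1&3? yes. Contrib: +1. Sum: 1
Gen 11: 3 over 1. Both 1&3? yes. Contrib: -1. Sum: 0
Gen 12: crossing 3x2. Both 1&3? no. Sum: 0
Gen 13: crossing 2x3. Both 1&3? no. Sum: 0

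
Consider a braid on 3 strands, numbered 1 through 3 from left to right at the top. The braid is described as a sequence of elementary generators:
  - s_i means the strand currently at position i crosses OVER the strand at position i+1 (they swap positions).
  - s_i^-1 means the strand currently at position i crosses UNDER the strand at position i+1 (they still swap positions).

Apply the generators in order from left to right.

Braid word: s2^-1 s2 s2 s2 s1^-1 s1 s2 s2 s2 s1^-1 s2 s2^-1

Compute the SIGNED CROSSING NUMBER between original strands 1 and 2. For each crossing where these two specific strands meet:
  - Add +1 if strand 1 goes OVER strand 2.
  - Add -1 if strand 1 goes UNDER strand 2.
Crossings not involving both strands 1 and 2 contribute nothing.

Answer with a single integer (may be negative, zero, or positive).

Answer: 0

Derivation:
Gen 1: crossing 2x3. Both 1&2? no. Sum: 0
Gen 2: crossing 3x2. Both 1&2? no. Sum: 0
Gen 3: crossing 2x3. Both 1&2? no. Sum: 0
Gen 4: crossing 3x2. Both 1&2? no. Sum: 0
Gen 5: 1 under 2. Both 1&2? yes. Contrib: -1. Sum: -1
Gen 6: 2 over 1. Both 1&2? yes. Contrib: -1. Sum: -2
Gen 7: crossing 2x3. Both 1&2? no. Sum: -2
Gen 8: crossing 3x2. Both 1&2? no. Sum: -2
Gen 9: crossing 2x3. Both 1&2? no. Sum: -2
Gen 10: crossing 1x3. Both 1&2? no. Sum: -2
Gen 11: 1 over 2. Both 1&2? yes. Contrib: +1. Sum: -1
Gen 12: 2 under 1. Both 1&2? yes. Contrib: +1. Sum: 0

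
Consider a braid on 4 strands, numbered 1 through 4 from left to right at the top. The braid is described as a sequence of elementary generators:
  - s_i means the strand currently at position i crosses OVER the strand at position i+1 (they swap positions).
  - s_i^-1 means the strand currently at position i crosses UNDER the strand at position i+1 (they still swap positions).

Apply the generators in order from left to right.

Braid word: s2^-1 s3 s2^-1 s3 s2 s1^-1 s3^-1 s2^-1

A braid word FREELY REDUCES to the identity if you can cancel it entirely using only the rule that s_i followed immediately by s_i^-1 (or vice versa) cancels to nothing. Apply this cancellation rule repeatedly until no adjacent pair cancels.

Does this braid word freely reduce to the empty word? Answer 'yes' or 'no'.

Answer: no

Derivation:
Gen 1 (s2^-1): push. Stack: [s2^-1]
Gen 2 (s3): push. Stack: [s2^-1 s3]
Gen 3 (s2^-1): push. Stack: [s2^-1 s3 s2^-1]
Gen 4 (s3): push. Stack: [s2^-1 s3 s2^-1 s3]
Gen 5 (s2): push. Stack: [s2^-1 s3 s2^-1 s3 s2]
Gen 6 (s1^-1): push. Stack: [s2^-1 s3 s2^-1 s3 s2 s1^-1]
Gen 7 (s3^-1): push. Stack: [s2^-1 s3 s2^-1 s3 s2 s1^-1 s3^-1]
Gen 8 (s2^-1): push. Stack: [s2^-1 s3 s2^-1 s3 s2 s1^-1 s3^-1 s2^-1]
Reduced word: s2^-1 s3 s2^-1 s3 s2 s1^-1 s3^-1 s2^-1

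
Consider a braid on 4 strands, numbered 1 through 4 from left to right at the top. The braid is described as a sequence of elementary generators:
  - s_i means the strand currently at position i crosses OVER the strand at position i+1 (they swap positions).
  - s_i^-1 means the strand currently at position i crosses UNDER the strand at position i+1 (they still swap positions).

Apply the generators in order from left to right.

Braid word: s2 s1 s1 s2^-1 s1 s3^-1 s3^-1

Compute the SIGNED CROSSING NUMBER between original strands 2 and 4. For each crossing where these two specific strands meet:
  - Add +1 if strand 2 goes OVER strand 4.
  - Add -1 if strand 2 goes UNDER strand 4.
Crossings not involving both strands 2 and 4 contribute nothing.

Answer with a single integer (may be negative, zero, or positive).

Gen 1: crossing 2x3. Both 2&4? no. Sum: 0
Gen 2: crossing 1x3. Both 2&4? no. Sum: 0
Gen 3: crossing 3x1. Both 2&4? no. Sum: 0
Gen 4: crossing 3x2. Both 2&4? no. Sum: 0
Gen 5: crossing 1x2. Both 2&4? no. Sum: 0
Gen 6: crossing 3x4. Both 2&4? no. Sum: 0
Gen 7: crossing 4x3. Both 2&4? no. Sum: 0

Answer: 0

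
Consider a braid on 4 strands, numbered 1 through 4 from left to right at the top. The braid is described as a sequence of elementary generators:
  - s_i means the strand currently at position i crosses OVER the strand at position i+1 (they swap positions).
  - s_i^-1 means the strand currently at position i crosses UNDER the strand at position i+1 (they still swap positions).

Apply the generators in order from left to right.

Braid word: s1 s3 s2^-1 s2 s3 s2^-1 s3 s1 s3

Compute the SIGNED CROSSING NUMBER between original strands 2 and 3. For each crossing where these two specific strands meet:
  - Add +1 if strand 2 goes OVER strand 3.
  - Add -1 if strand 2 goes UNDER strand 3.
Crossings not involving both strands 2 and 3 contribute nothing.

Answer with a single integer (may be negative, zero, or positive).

Gen 1: crossing 1x2. Both 2&3? no. Sum: 0
Gen 2: crossing 3x4. Both 2&3? no. Sum: 0
Gen 3: crossing 1x4. Both 2&3? no. Sum: 0
Gen 4: crossing 4x1. Both 2&3? no. Sum: 0
Gen 5: crossing 4x3. Both 2&3? no. Sum: 0
Gen 6: crossing 1x3. Both 2&3? no. Sum: 0
Gen 7: crossing 1x4. Both 2&3? no. Sum: 0
Gen 8: 2 over 3. Both 2&3? yes. Contrib: +1. Sum: 1
Gen 9: crossing 4x1. Both 2&3? no. Sum: 1

Answer: 1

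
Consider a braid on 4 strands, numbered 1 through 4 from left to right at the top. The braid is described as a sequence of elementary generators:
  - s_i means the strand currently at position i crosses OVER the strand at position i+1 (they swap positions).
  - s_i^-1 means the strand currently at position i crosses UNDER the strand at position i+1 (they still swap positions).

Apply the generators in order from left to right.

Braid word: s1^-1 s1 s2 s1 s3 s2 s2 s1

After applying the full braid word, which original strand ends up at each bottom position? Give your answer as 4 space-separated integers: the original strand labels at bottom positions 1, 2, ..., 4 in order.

Gen 1 (s1^-1): strand 1 crosses under strand 2. Perm now: [2 1 3 4]
Gen 2 (s1): strand 2 crosses over strand 1. Perm now: [1 2 3 4]
Gen 3 (s2): strand 2 crosses over strand 3. Perm now: [1 3 2 4]
Gen 4 (s1): strand 1 crosses over strand 3. Perm now: [3 1 2 4]
Gen 5 (s3): strand 2 crosses over strand 4. Perm now: [3 1 4 2]
Gen 6 (s2): strand 1 crosses over strand 4. Perm now: [3 4 1 2]
Gen 7 (s2): strand 4 crosses over strand 1. Perm now: [3 1 4 2]
Gen 8 (s1): strand 3 crosses over strand 1. Perm now: [1 3 4 2]

Answer: 1 3 4 2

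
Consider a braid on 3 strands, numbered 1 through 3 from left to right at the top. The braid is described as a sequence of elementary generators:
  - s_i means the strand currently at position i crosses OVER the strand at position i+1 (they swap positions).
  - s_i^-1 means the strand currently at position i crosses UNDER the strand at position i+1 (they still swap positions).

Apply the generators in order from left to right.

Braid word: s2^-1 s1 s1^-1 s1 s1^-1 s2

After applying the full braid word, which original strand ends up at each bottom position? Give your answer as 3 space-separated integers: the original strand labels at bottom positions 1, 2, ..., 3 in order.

Answer: 1 2 3

Derivation:
Gen 1 (s2^-1): strand 2 crosses under strand 3. Perm now: [1 3 2]
Gen 2 (s1): strand 1 crosses over strand 3. Perm now: [3 1 2]
Gen 3 (s1^-1): strand 3 crosses under strand 1. Perm now: [1 3 2]
Gen 4 (s1): strand 1 crosses over strand 3. Perm now: [3 1 2]
Gen 5 (s1^-1): strand 3 crosses under strand 1. Perm now: [1 3 2]
Gen 6 (s2): strand 3 crosses over strand 2. Perm now: [1 2 3]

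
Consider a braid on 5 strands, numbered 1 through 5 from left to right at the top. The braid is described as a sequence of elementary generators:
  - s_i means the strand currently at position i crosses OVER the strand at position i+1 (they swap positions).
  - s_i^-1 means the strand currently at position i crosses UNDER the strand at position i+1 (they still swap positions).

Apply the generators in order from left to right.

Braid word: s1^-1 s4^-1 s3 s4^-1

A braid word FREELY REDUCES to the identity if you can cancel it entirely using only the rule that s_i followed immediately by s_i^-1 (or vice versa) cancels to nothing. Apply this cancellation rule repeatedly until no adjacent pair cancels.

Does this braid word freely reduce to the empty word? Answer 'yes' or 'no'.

Answer: no

Derivation:
Gen 1 (s1^-1): push. Stack: [s1^-1]
Gen 2 (s4^-1): push. Stack: [s1^-1 s4^-1]
Gen 3 (s3): push. Stack: [s1^-1 s4^-1 s3]
Gen 4 (s4^-1): push. Stack: [s1^-1 s4^-1 s3 s4^-1]
Reduced word: s1^-1 s4^-1 s3 s4^-1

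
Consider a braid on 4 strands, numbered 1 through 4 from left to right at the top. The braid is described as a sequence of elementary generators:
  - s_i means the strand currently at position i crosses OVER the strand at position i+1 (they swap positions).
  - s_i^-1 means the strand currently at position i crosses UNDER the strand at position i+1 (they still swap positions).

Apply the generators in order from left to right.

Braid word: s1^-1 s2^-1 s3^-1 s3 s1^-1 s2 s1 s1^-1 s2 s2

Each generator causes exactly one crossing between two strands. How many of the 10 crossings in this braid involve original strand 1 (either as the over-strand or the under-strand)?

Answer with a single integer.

Answer: 9

Derivation:
Gen 1: crossing 1x2. Involves strand 1? yes. Count so far: 1
Gen 2: crossing 1x3. Involves strand 1? yes. Count so far: 2
Gen 3: crossing 1x4. Involves strand 1? yes. Count so far: 3
Gen 4: crossing 4x1. Involves strand 1? yes. Count so far: 4
Gen 5: crossing 2x3. Involves strand 1? no. Count so far: 4
Gen 6: crossing 2x1. Involves strand 1? yes. Count so far: 5
Gen 7: crossing 3x1. Involves strand 1? yes. Count so far: 6
Gen 8: crossing 1x3. Involves strand 1? yes. Count so far: 7
Gen 9: crossing 1x2. Involves strand 1? yes. Count so far: 8
Gen 10: crossing 2x1. Involves strand 1? yes. Count so far: 9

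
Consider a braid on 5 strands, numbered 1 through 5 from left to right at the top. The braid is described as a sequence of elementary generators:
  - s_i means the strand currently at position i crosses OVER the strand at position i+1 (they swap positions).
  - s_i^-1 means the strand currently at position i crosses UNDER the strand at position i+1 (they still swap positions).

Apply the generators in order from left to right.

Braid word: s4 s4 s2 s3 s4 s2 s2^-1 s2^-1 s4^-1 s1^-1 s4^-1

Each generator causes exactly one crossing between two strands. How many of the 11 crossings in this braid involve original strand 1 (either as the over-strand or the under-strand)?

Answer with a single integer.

Gen 1: crossing 4x5. Involves strand 1? no. Count so far: 0
Gen 2: crossing 5x4. Involves strand 1? no. Count so far: 0
Gen 3: crossing 2x3. Involves strand 1? no. Count so far: 0
Gen 4: crossing 2x4. Involves strand 1? no. Count so far: 0
Gen 5: crossing 2x5. Involves strand 1? no. Count so far: 0
Gen 6: crossing 3x4. Involves strand 1? no. Count so far: 0
Gen 7: crossing 4x3. Involves strand 1? no. Count so far: 0
Gen 8: crossing 3x4. Involves strand 1? no. Count so far: 0
Gen 9: crossing 5x2. Involves strand 1? no. Count so far: 0
Gen 10: crossing 1x4. Involves strand 1? yes. Count so far: 1
Gen 11: crossing 2x5. Involves strand 1? no. Count so far: 1

Answer: 1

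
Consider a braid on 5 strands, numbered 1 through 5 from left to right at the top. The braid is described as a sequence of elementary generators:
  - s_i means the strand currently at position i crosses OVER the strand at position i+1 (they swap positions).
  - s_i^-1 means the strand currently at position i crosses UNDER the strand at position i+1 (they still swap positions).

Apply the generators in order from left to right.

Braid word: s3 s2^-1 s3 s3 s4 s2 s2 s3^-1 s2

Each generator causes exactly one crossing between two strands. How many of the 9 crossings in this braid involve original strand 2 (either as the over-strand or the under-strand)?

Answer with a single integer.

Gen 1: crossing 3x4. Involves strand 2? no. Count so far: 0
Gen 2: crossing 2x4. Involves strand 2? yes. Count so far: 1
Gen 3: crossing 2x3. Involves strand 2? yes. Count so far: 2
Gen 4: crossing 3x2. Involves strand 2? yes. Count so far: 3
Gen 5: crossing 3x5. Involves strand 2? no. Count so far: 3
Gen 6: crossing 4x2. Involves strand 2? yes. Count so far: 4
Gen 7: crossing 2x4. Involves strand 2? yes. Count so far: 5
Gen 8: crossing 2x5. Involves strand 2? yes. Count so far: 6
Gen 9: crossing 4x5. Involves strand 2? no. Count so far: 6

Answer: 6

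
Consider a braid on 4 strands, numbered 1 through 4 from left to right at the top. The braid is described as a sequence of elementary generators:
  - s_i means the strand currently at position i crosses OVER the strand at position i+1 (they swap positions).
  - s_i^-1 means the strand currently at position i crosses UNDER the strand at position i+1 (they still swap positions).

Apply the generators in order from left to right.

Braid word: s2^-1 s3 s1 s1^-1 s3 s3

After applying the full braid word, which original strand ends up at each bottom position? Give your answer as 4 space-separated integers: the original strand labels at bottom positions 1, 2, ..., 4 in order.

Gen 1 (s2^-1): strand 2 crosses under strand 3. Perm now: [1 3 2 4]
Gen 2 (s3): strand 2 crosses over strand 4. Perm now: [1 3 4 2]
Gen 3 (s1): strand 1 crosses over strand 3. Perm now: [3 1 4 2]
Gen 4 (s1^-1): strand 3 crosses under strand 1. Perm now: [1 3 4 2]
Gen 5 (s3): strand 4 crosses over strand 2. Perm now: [1 3 2 4]
Gen 6 (s3): strand 2 crosses over strand 4. Perm now: [1 3 4 2]

Answer: 1 3 4 2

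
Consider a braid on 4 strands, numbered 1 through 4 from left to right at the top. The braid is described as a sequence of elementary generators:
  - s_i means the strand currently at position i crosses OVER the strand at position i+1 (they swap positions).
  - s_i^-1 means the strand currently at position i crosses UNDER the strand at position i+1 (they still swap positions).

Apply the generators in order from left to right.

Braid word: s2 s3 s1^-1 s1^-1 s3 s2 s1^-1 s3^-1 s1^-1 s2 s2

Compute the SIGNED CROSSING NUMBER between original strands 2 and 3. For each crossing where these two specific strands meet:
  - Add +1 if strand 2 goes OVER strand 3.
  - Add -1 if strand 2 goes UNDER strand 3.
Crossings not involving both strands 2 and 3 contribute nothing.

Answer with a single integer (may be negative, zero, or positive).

Gen 1: 2 over 3. Both 2&3? yes. Contrib: +1. Sum: 1
Gen 2: crossing 2x4. Both 2&3? no. Sum: 1
Gen 3: crossing 1x3. Both 2&3? no. Sum: 1
Gen 4: crossing 3x1. Both 2&3? no. Sum: 1
Gen 5: crossing 4x2. Both 2&3? no. Sum: 1
Gen 6: 3 over 2. Both 2&3? yes. Contrib: -1. Sum: 0
Gen 7: crossing 1x2. Both 2&3? no. Sum: 0
Gen 8: crossing 3x4. Both 2&3? no. Sum: 0
Gen 9: crossing 2x1. Both 2&3? no. Sum: 0
Gen 10: crossing 2x4. Both 2&3? no. Sum: 0
Gen 11: crossing 4x2. Both 2&3? no. Sum: 0

Answer: 0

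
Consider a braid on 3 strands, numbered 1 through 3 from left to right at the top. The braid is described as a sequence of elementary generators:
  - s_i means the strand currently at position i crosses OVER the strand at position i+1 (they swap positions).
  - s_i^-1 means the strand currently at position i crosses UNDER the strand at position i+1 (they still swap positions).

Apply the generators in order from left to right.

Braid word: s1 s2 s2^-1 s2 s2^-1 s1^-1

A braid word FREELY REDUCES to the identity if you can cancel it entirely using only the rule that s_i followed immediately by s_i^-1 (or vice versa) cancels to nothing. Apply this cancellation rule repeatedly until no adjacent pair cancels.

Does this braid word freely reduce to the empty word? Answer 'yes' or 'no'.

Answer: yes

Derivation:
Gen 1 (s1): push. Stack: [s1]
Gen 2 (s2): push. Stack: [s1 s2]
Gen 3 (s2^-1): cancels prior s2. Stack: [s1]
Gen 4 (s2): push. Stack: [s1 s2]
Gen 5 (s2^-1): cancels prior s2. Stack: [s1]
Gen 6 (s1^-1): cancels prior s1. Stack: []
Reduced word: (empty)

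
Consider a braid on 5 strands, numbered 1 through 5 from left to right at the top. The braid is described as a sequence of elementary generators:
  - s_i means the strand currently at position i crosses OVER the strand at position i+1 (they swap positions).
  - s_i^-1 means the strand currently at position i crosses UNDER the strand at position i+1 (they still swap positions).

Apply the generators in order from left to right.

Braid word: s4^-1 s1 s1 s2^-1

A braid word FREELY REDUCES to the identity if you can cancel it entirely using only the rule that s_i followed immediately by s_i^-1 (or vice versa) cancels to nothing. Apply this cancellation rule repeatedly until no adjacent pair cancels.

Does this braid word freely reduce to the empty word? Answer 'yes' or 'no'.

Gen 1 (s4^-1): push. Stack: [s4^-1]
Gen 2 (s1): push. Stack: [s4^-1 s1]
Gen 3 (s1): push. Stack: [s4^-1 s1 s1]
Gen 4 (s2^-1): push. Stack: [s4^-1 s1 s1 s2^-1]
Reduced word: s4^-1 s1 s1 s2^-1

Answer: no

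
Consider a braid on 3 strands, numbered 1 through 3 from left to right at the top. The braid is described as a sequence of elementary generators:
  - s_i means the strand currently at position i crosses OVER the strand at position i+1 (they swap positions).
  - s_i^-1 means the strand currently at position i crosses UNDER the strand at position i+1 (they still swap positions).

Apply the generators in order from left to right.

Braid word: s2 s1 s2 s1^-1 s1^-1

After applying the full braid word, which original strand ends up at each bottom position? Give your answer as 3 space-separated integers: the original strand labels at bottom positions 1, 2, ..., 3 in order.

Gen 1 (s2): strand 2 crosses over strand 3. Perm now: [1 3 2]
Gen 2 (s1): strand 1 crosses over strand 3. Perm now: [3 1 2]
Gen 3 (s2): strand 1 crosses over strand 2. Perm now: [3 2 1]
Gen 4 (s1^-1): strand 3 crosses under strand 2. Perm now: [2 3 1]
Gen 5 (s1^-1): strand 2 crosses under strand 3. Perm now: [3 2 1]

Answer: 3 2 1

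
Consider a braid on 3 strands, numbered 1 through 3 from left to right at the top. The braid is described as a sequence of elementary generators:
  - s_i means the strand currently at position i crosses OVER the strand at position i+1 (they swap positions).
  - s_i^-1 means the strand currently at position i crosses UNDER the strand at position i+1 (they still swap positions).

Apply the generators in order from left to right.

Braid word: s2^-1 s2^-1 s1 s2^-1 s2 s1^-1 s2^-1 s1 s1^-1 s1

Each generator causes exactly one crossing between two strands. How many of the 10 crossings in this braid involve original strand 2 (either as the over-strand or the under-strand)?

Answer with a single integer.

Answer: 5

Derivation:
Gen 1: crossing 2x3. Involves strand 2? yes. Count so far: 1
Gen 2: crossing 3x2. Involves strand 2? yes. Count so far: 2
Gen 3: crossing 1x2. Involves strand 2? yes. Count so far: 3
Gen 4: crossing 1x3. Involves strand 2? no. Count so far: 3
Gen 5: crossing 3x1. Involves strand 2? no. Count so far: 3
Gen 6: crossing 2x1. Involves strand 2? yes. Count so far: 4
Gen 7: crossing 2x3. Involves strand 2? yes. Count so far: 5
Gen 8: crossing 1x3. Involves strand 2? no. Count so far: 5
Gen 9: crossing 3x1. Involves strand 2? no. Count so far: 5
Gen 10: crossing 1x3. Involves strand 2? no. Count so far: 5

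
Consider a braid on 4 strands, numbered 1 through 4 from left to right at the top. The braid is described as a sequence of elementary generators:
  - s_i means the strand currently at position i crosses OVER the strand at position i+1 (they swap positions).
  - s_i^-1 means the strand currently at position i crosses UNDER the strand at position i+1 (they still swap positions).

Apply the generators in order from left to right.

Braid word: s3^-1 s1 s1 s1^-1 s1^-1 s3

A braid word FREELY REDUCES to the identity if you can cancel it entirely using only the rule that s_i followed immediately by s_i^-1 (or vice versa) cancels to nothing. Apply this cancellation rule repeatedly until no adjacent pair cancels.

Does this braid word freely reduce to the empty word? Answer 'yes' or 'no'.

Answer: yes

Derivation:
Gen 1 (s3^-1): push. Stack: [s3^-1]
Gen 2 (s1): push. Stack: [s3^-1 s1]
Gen 3 (s1): push. Stack: [s3^-1 s1 s1]
Gen 4 (s1^-1): cancels prior s1. Stack: [s3^-1 s1]
Gen 5 (s1^-1): cancels prior s1. Stack: [s3^-1]
Gen 6 (s3): cancels prior s3^-1. Stack: []
Reduced word: (empty)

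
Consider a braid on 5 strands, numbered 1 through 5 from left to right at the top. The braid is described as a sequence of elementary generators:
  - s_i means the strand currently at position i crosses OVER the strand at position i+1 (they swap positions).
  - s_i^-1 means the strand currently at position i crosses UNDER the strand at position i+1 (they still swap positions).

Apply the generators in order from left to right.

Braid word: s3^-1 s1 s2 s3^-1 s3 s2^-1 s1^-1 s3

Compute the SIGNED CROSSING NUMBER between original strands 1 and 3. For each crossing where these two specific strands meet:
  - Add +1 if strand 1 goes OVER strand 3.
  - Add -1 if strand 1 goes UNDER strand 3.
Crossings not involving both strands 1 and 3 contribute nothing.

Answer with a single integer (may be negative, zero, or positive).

Gen 1: crossing 3x4. Both 1&3? no. Sum: 0
Gen 2: crossing 1x2. Both 1&3? no. Sum: 0
Gen 3: crossing 1x4. Both 1&3? no. Sum: 0
Gen 4: 1 under 3. Both 1&3? yes. Contrib: -1. Sum: -1
Gen 5: 3 over 1. Both 1&3? yes. Contrib: -1. Sum: -2
Gen 6: crossing 4x1. Both 1&3? no. Sum: -2
Gen 7: crossing 2x1. Both 1&3? no. Sum: -2
Gen 8: crossing 4x3. Both 1&3? no. Sum: -2

Answer: -2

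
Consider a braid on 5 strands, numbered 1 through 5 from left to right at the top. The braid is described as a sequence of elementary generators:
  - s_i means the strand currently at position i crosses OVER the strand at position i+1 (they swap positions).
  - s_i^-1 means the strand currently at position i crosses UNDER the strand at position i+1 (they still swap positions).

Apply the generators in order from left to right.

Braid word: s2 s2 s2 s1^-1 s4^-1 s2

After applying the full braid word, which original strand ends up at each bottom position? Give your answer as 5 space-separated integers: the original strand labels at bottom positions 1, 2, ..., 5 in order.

Answer: 3 2 1 5 4

Derivation:
Gen 1 (s2): strand 2 crosses over strand 3. Perm now: [1 3 2 4 5]
Gen 2 (s2): strand 3 crosses over strand 2. Perm now: [1 2 3 4 5]
Gen 3 (s2): strand 2 crosses over strand 3. Perm now: [1 3 2 4 5]
Gen 4 (s1^-1): strand 1 crosses under strand 3. Perm now: [3 1 2 4 5]
Gen 5 (s4^-1): strand 4 crosses under strand 5. Perm now: [3 1 2 5 4]
Gen 6 (s2): strand 1 crosses over strand 2. Perm now: [3 2 1 5 4]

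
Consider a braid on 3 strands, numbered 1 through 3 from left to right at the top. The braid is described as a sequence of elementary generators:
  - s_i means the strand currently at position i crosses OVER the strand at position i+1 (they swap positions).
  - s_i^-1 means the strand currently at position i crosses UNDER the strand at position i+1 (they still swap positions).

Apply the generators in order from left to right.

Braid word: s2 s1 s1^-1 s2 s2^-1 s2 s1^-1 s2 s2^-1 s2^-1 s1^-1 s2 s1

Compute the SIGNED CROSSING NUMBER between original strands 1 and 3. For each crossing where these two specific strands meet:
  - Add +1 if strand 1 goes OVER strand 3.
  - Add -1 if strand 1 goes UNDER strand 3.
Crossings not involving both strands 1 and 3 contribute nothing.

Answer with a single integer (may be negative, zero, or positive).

Gen 1: crossing 2x3. Both 1&3? no. Sum: 0
Gen 2: 1 over 3. Both 1&3? yes. Contrib: +1. Sum: 1
Gen 3: 3 under 1. Both 1&3? yes. Contrib: +1. Sum: 2
Gen 4: crossing 3x2. Both 1&3? no. Sum: 2
Gen 5: crossing 2x3. Both 1&3? no. Sum: 2
Gen 6: crossing 3x2. Both 1&3? no. Sum: 2
Gen 7: crossing 1x2. Both 1&3? no. Sum: 2
Gen 8: 1 over 3. Both 1&3? yes. Contrib: +1. Sum: 3
Gen 9: 3 under 1. Both 1&3? yes. Contrib: +1. Sum: 4
Gen 10: 1 under 3. Both 1&3? yes. Contrib: -1. Sum: 3
Gen 11: crossing 2x3. Both 1&3? no. Sum: 3
Gen 12: crossing 2x1. Both 1&3? no. Sum: 3
Gen 13: 3 over 1. Both 1&3? yes. Contrib: -1. Sum: 2

Answer: 2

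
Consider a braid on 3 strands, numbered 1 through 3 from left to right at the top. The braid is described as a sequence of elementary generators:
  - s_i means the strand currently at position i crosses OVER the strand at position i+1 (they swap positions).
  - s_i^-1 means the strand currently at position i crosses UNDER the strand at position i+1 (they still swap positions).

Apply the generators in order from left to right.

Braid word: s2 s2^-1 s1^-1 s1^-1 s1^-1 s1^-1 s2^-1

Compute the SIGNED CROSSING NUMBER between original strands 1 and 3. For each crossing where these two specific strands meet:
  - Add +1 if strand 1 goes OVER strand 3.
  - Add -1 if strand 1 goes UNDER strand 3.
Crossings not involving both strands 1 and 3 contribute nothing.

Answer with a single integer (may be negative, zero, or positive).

Gen 1: crossing 2x3. Both 1&3? no. Sum: 0
Gen 2: crossing 3x2. Both 1&3? no. Sum: 0
Gen 3: crossing 1x2. Both 1&3? no. Sum: 0
Gen 4: crossing 2x1. Both 1&3? no. Sum: 0
Gen 5: crossing 1x2. Both 1&3? no. Sum: 0
Gen 6: crossing 2x1. Both 1&3? no. Sum: 0
Gen 7: crossing 2x3. Both 1&3? no. Sum: 0

Answer: 0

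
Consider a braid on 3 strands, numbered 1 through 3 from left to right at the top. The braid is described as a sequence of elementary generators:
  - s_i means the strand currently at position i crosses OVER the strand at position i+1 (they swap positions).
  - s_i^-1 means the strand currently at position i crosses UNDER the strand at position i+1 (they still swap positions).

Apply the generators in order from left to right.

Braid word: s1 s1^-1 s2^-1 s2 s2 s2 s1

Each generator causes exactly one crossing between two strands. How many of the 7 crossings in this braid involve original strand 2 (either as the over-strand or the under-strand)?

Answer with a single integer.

Gen 1: crossing 1x2. Involves strand 2? yes. Count so far: 1
Gen 2: crossing 2x1. Involves strand 2? yes. Count so far: 2
Gen 3: crossing 2x3. Involves strand 2? yes. Count so far: 3
Gen 4: crossing 3x2. Involves strand 2? yes. Count so far: 4
Gen 5: crossing 2x3. Involves strand 2? yes. Count so far: 5
Gen 6: crossing 3x2. Involves strand 2? yes. Count so far: 6
Gen 7: crossing 1x2. Involves strand 2? yes. Count so far: 7

Answer: 7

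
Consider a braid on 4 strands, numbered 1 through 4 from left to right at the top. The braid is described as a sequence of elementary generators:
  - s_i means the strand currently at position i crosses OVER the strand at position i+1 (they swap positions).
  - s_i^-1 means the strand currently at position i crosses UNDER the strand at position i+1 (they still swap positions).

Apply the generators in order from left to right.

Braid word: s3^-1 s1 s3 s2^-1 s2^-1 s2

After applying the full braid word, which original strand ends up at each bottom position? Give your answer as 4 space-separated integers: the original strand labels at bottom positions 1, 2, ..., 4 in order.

Answer: 2 3 1 4

Derivation:
Gen 1 (s3^-1): strand 3 crosses under strand 4. Perm now: [1 2 4 3]
Gen 2 (s1): strand 1 crosses over strand 2. Perm now: [2 1 4 3]
Gen 3 (s3): strand 4 crosses over strand 3. Perm now: [2 1 3 4]
Gen 4 (s2^-1): strand 1 crosses under strand 3. Perm now: [2 3 1 4]
Gen 5 (s2^-1): strand 3 crosses under strand 1. Perm now: [2 1 3 4]
Gen 6 (s2): strand 1 crosses over strand 3. Perm now: [2 3 1 4]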